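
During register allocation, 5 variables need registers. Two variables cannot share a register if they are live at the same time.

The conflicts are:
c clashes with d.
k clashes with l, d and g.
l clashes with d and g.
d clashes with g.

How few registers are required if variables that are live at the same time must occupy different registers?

4

k, l, d, g pairwise conflict, so at least 4 registers are needed.
4 registers suffice: c=2, k=2, l=4, d=1, g=3. Each listed conflict is separated.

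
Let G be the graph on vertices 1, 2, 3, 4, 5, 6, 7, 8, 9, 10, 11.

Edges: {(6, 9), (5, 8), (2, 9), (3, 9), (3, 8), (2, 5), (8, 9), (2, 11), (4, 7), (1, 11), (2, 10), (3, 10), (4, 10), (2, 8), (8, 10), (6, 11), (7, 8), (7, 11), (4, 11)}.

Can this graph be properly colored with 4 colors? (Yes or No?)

Yes

The chromatic number is 3. 4, 7, 11 are mutually adjacent, so at least 3 colors are needed.
A valid assignment using 3 colors: 1=b, 2=b, 3=b, 4=b, 5=c, 6=b, 7=c, 8=a, 9=c, 10=c, 11=a.
Since 4 ≥ 3, a proper 4-coloring certainly exists.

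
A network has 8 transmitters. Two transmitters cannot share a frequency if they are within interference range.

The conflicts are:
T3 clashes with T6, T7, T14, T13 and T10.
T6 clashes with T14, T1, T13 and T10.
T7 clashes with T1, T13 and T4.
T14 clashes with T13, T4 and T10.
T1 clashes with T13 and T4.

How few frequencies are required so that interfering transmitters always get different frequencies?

4

T3, T6, T14, T13 pairwise conflict, so at least 4 frequencies are needed.
Using 4 frequencies: T3=4, T6=3, T7=2, T14=2, T1=4, T13=1, T4=1, T10=1. Every pair that conflicts lands in different frequencies.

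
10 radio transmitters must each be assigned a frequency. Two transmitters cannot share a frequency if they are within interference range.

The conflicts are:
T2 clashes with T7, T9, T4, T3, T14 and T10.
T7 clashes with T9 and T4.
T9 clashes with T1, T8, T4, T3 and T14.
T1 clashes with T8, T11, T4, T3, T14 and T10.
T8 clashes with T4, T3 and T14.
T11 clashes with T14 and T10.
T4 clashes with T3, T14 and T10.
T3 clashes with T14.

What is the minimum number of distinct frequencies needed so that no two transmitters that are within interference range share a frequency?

T9, T1, T8, T4, T3, T14 pairwise conflict, so at least 6 frequencies are needed.
6 frequencies suffice: frequency 1 → {T11, T4}; frequency 2 → {T9, T10}; frequency 3 → {T7, T14}; frequency 4 → {T2, T1}; frequency 5 → {T3}; frequency 6 → {T8}. Each listed conflict is separated.

6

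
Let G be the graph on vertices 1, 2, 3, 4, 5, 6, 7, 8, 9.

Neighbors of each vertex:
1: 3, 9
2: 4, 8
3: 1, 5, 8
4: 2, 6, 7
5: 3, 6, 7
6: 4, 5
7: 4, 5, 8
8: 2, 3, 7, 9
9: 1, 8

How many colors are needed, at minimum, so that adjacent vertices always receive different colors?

1 and 9 are adjacent, so at least 2 colors are needed.
2 colors suffice: color red → {1, 4, 5, 8}; color blue → {2, 3, 6, 7, 9}. Every edge joins two different colors.

2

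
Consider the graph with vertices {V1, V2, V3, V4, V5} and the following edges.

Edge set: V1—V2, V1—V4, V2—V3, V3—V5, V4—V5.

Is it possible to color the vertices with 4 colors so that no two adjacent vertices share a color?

Yes

The chromatic number is 3. The cycle V3-V2-V1-V4-V5-V3 has odd length 5, so it cannot be 2-colored; at least 3 colors are needed.
3 colors suffice: color 1 → {V1, V5}; color 2 → {V2, V4}; color 3 → {V3}.
Since 4 ≥ 3, a proper 4-coloring certainly exists.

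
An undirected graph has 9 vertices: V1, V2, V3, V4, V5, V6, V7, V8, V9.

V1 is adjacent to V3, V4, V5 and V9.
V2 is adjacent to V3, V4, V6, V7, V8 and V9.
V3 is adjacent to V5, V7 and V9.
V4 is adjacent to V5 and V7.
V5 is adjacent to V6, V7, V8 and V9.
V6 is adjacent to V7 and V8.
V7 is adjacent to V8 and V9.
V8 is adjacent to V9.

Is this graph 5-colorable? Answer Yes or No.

Yes

The chromatic number is 4. V5, V6, V7, V8 are pairwise adjacent (a clique of size 4), so at least 4 colors are needed.
4 colors suffice: color 1 → {V2, V5}; color 2 → {V1, V7}; color 3 → {V4, V6, V9}; color 4 → {V3, V8}.
Since 5 ≥ 4, a proper 5-coloring certainly exists.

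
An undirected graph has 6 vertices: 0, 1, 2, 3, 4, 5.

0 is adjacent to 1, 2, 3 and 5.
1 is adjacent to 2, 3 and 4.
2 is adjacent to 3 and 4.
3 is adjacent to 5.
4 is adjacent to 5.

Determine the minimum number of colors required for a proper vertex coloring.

4

0, 1, 2, 3 are mutually adjacent (a clique of size 4), so at least 4 colors are needed.
4 colors suffice: 0=blue, 1=yellow, 2=red, 3=green, 4=blue, 5=red. Every edge joins two different colors.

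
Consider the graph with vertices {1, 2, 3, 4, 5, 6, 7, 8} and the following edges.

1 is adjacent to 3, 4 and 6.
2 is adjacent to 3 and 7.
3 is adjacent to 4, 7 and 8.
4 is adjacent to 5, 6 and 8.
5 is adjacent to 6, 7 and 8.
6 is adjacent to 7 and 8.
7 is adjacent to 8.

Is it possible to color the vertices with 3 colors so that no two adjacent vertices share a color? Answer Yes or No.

4, 5, 6, 8 are pairwise adjacent (a clique of size 4), so at least 4 colors are needed.
So 3 colors are not enough.

No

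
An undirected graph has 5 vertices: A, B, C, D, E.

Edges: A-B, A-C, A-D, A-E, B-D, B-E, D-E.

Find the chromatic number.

4

A, B, D, E are mutually adjacent (a clique of size 4), so at least 4 colors are needed.
4 colors suffice: color 1 → {A}; color 2 → {B, C}; color 3 → {E}; color 4 → {D}. Each edge has distinct colors on its endpoints.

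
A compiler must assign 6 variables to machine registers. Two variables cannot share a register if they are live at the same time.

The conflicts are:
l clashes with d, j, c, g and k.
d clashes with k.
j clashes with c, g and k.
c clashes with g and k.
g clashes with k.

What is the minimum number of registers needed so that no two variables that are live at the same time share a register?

l, j, c, g, k all conflict with each other, so at least 5 registers are needed.
5 registers suffice: l=2, d=3, j=3, c=4, g=5, k=1. No two conflicting variables share a register.

5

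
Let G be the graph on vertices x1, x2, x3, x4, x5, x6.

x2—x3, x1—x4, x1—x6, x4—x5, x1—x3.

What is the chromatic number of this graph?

x4 and x5 are adjacent, so at least 2 colors are needed.
2 colors suffice: color red → {x1, x2, x5}; color blue → {x3, x4, x6}. Every edge joins two different colors.

2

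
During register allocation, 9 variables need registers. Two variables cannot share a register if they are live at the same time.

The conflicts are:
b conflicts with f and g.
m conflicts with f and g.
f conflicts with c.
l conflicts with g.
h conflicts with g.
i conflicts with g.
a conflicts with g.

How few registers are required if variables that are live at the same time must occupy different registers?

2

b and f conflict, so at least 2 registers are needed.
2 registers suffice: register 1 → {f, g}; register 2 → {b, m, c, l, h, i, a}. Every pair that conflicts lands in different registers.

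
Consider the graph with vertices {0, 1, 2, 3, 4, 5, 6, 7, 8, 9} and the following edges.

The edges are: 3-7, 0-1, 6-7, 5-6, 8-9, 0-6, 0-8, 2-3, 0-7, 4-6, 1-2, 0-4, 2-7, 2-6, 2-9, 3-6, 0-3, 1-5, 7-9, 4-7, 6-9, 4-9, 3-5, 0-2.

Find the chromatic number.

0, 2, 3, 6, 7 are mutually adjacent (a clique of size 5), so at least 5 colors are needed.
5 colors suffice: 0=red, 1=blue, 2=green, 3=purple, 4=green, 5=red, 6=blue, 7=yellow, 8=blue, 9=red. No two adjacent vertices share a color.

5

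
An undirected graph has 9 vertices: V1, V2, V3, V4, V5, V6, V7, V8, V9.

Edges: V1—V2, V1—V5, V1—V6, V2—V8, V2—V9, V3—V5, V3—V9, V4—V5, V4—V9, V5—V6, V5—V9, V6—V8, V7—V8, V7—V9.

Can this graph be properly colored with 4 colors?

The chromatic number is 3. V1, V5, V6 form a triangle, so at least 3 colors are needed.
3 colors suffice: color red → {V1, V8, V9}; color blue → {V2, V5, V7}; color green → {V3, V4, V6}.
Since 4 ≥ 3, a proper 4-coloring certainly exists.

Yes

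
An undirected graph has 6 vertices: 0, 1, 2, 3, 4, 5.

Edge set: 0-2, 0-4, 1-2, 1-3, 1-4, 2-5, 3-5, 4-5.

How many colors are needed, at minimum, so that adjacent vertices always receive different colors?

1 and 2 are adjacent, so at least 2 colors are needed.
2 colors suffice: color red → {2, 3, 4}; color blue → {0, 1, 5}. Each edge has distinct colors on its endpoints.

2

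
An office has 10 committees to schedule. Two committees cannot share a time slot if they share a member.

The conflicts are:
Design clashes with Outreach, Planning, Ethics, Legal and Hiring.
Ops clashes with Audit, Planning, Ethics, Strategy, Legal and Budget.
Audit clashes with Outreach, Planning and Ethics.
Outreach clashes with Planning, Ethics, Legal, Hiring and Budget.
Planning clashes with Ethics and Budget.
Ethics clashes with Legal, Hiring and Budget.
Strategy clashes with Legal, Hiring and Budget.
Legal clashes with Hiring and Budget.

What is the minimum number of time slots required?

5

Design, Outreach, Ethics, Legal, Hiring all conflict with each other, so at least 5 time slots are needed.
5 time slots suffice: time slot 1 → {Ethics, Strategy}; time slot 2 → {Planning, Legal}; time slot 3 → {Ops, Outreach}; time slot 4 → {Design, Audit, Budget}; time slot 5 → {Hiring}. No two conflicting committees share a time slot.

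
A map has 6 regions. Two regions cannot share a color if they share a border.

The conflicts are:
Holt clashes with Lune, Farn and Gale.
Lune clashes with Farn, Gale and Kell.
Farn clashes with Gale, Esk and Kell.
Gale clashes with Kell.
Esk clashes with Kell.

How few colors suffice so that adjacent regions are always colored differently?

4

Holt, Lune, Farn, Gale pairwise conflict, so at least 4 colors are needed.
4 colors suffice: Holt=2, Lune=3, Farn=1, Gale=4, Esk=3, Kell=2. Each listed conflict is separated.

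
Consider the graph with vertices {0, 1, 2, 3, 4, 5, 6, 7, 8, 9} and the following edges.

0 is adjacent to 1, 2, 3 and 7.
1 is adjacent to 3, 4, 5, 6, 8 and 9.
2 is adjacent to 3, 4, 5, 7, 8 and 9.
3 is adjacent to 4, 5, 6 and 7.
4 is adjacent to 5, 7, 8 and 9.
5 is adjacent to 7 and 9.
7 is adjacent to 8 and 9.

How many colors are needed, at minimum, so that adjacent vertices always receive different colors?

2, 4, 5, 7, 9 are pairwise adjacent (a clique of size 5), so at least 5 colors are needed.
5 colors suffice: color red → {1, 7}; color blue → {3, 8, 9}; color green → {2, 6}; color yellow → {0, 4}; color purple → {5}. Every edge joins two different colors.

5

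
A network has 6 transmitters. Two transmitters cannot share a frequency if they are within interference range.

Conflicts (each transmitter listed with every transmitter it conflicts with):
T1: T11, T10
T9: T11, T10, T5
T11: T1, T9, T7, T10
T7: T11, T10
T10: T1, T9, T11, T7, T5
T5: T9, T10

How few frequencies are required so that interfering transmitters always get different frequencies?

T9, T10, T5 all conflict with each other, so at least 3 frequencies are needed.
A valid assignment using 3 frequencies: T1=3, T9=3, T11=2, T7=3, T10=1, T5=2. Every pair that conflicts lands in different frequencies.

3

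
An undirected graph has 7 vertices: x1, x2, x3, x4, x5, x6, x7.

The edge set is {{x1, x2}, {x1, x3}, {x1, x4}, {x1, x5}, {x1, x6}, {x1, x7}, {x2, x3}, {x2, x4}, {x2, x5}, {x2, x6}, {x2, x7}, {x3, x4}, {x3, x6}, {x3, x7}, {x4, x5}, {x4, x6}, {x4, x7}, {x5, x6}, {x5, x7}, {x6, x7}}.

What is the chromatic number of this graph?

x1, x2, x4, x5, x6, x7 form a clique, so at least 6 colors are needed.
6 colors suffice: color 1 → {x1}; color 2 → {x4}; color 3 → {x2}; color 4 → {x6}; color 5 → {x7}; color 6 → {x3, x5}. No two adjacent vertices share a color.

6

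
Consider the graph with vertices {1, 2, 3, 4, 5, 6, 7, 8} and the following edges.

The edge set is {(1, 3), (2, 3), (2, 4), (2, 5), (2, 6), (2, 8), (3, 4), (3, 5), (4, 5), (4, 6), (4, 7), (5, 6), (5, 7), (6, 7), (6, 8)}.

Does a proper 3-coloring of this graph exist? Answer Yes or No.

No

2, 3, 4, 5 form a clique, so at least 4 colors are needed.
So 3 colors are not enough.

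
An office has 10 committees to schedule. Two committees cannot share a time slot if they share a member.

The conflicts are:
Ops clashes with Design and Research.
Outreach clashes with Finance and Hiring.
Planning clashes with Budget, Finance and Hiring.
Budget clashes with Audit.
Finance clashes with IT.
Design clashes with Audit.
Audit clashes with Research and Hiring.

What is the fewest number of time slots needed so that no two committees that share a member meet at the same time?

Outreach and Hiring conflict, so at least 2 time slots are needed.
A valid assignment using 2 time slots: Ops=1, Outreach=1, Planning=1, Budget=2, Finance=2, Design=2, Audit=1, IT=1, Research=2, Hiring=2. No two conflicting committees share a time slot.

2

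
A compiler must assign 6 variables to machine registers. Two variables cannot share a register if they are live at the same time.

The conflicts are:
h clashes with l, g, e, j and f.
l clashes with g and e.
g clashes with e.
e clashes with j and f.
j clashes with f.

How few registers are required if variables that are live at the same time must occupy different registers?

4

h, e, j, f all conflict with each other, so at least 4 registers are needed.
A valid assignment using 4 registers: h=1, l=4, g=3, e=2, j=4, f=3. No two conflicting variables share a register.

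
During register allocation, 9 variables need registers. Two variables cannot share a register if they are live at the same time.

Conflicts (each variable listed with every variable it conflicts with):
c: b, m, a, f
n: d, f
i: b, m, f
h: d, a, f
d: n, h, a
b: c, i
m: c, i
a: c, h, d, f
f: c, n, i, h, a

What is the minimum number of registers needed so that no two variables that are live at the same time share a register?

3

h, d, a pairwise conflict, so at least 3 registers are needed.
3 registers suffice: register 1 → {d, b, m, f}; register 2 → {c, n, i, h}; register 3 → {a}. Every pair that conflicts lands in different registers.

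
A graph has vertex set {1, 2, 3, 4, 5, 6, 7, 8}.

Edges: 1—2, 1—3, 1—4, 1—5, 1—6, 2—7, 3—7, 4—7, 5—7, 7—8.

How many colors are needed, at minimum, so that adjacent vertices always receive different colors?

1 and 6 are adjacent, so at least 2 colors are needed.
A valid assignment using 2 colors: 1=a, 2=b, 3=b, 4=b, 5=b, 6=b, 7=a, 8=b. No two adjacent vertices share a color.

2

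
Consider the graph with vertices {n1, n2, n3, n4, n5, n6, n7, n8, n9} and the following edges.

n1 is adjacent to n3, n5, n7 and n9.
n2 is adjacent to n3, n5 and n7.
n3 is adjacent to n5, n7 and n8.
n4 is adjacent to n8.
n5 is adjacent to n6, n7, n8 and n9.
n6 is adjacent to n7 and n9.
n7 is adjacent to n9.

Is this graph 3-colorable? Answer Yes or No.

n1, n3, n5, n7 form a clique, so at least 4 colors are needed.
So 3 colors are not enough.

No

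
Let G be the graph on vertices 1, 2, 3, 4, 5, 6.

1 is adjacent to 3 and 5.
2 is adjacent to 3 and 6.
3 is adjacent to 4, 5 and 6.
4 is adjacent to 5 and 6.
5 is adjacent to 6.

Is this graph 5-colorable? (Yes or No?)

The chromatic number is 4. 3, 4, 5, 6 form a clique, so at least 4 colors are needed.
4 colors suffice: color red → {3}; color blue → {2, 5}; color green → {1, 6}; color yellow → {4}.
Since 5 ≥ 4, a proper 5-coloring certainly exists.

Yes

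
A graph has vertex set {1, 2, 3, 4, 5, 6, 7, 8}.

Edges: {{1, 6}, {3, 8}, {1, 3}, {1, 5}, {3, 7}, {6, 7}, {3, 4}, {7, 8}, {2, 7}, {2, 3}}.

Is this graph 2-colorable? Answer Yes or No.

3, 7, 8 are pairwise adjacent, so at least 3 colors are needed.
So 2 colors are not enough.

No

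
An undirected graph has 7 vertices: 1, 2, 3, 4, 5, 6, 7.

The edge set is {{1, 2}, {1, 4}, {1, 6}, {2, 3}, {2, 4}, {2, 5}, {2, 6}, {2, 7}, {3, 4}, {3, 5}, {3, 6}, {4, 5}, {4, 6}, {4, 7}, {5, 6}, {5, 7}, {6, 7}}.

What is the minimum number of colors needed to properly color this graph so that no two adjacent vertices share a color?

5

2, 3, 4, 5, 6 are pairwise adjacent (a clique of size 5), so at least 5 colors are needed.
5 colors suffice: color a → {6}; color b → {2}; color c → {4}; color d → {1, 5}; color e → {3, 7}. Every edge joins two different colors.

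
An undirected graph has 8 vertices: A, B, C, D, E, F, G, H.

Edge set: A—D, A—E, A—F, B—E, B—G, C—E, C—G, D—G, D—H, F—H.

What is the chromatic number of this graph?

3

The cycle G-C-E-A-D-G has odd length 5, so it cannot be 2-colored; at least 3 colors are needed.
3 colors suffice: color 1 → {D, E, F}; color 2 → {A, G, H}; color 3 → {B, C}. No two adjacent vertices share a color.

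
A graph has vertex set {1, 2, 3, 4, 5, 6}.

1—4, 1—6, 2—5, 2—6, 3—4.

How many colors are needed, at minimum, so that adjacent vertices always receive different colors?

2 and 6 are adjacent, so at least 2 colors are needed.
2 colors suffice: color a → {4, 5, 6}; color b → {1, 2, 3}. No two adjacent vertices share a color.

2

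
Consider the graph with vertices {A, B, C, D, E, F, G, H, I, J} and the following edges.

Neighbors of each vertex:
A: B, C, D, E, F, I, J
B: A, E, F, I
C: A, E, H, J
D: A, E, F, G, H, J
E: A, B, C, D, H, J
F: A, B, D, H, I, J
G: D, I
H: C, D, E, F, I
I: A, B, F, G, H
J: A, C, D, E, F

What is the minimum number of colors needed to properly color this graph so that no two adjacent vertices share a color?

4

A, D, F, J are mutually adjacent (a clique of size 4), so at least 4 colors are needed.
4 colors suffice: A=1, B=4, C=3, D=3, E=2, F=2, G=1, H=1, I=3, J=4. Every edge joins two different colors.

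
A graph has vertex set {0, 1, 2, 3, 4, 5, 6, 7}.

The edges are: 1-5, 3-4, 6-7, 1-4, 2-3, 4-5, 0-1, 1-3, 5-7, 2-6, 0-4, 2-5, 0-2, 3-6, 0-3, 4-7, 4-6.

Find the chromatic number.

4

0, 1, 3, 4 are mutually adjacent (a clique of size 4), so at least 4 colors are needed.
4 colors suffice: color a → {2, 4}; color b → {3, 5}; color c → {0, 6}; color d → {1, 7}. Each edge has distinct colors on its endpoints.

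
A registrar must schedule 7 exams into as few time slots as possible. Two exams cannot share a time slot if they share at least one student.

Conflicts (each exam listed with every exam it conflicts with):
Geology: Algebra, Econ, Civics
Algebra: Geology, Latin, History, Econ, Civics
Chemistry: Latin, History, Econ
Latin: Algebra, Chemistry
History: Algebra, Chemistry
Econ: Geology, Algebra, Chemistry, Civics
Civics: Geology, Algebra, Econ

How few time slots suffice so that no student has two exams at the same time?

Geology, Algebra, Econ, Civics pairwise conflict, so at least 4 time slots are needed.
Using 4 time slots: Geology=4, Algebra=1, Chemistry=1, Latin=2, History=2, Econ=2, Civics=3. No two conflicting exams share a time slot.

4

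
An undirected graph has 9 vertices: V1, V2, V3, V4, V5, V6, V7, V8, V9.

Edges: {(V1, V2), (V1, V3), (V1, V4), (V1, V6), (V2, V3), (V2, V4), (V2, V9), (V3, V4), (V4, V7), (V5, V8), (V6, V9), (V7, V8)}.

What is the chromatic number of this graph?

4

V1, V2, V3, V4 form a clique, so at least 4 colors are needed.
4 colors suffice: V1=3, V2=2, V3=4, V4=1, V5=2, V6=2, V7=2, V8=1, V9=1. Every edge joins two different colors.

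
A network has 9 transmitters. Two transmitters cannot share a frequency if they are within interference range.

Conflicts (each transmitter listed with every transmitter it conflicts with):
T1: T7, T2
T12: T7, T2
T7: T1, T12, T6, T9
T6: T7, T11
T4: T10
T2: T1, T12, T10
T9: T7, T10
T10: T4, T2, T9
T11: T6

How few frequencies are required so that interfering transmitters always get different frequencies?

3

The cycle T10-T2-T12-T7-T9-T10 has odd length 5, so it cannot be 2-colored; at least 3 frequencies are needed.
3 frequencies suffice: frequency 1 → {T7, T10, T11}; frequency 2 → {T6, T4, T2, T9}; frequency 3 → {T1, T12}. No two conflicting transmitters share a frequency.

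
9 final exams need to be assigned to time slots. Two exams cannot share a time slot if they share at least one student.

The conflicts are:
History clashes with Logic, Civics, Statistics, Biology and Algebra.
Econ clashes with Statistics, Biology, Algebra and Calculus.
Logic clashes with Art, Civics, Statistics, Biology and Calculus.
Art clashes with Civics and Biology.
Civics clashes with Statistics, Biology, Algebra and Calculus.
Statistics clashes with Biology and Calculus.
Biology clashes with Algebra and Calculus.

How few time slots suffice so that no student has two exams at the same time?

Logic, Civics, Statistics, Biology, Calculus all conflict with each other, so at least 5 time slots are needed.
Using 5 time slots: History=5, Econ=2, Logic=4, Art=3, Civics=2, Statistics=3, Biology=1, Algebra=3, Calculus=5. Every pair that conflicts lands in different time slots.

5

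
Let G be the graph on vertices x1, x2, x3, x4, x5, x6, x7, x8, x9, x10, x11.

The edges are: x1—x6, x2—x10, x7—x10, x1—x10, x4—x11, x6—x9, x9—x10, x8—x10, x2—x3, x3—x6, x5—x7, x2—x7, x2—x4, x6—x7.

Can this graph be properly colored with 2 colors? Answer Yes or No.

No

x2, x7, x10 are pairwise adjacent, so at least 3 colors are needed.
So 2 colors are not enough.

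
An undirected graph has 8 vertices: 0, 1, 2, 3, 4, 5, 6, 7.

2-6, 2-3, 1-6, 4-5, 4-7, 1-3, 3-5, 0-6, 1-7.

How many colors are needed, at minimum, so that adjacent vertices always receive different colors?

The cycle 4-7-1-3-5-4 has odd length 5, so it cannot be 2-colored; at least 3 colors are needed.
3 colors suffice: color a → {0, 1, 2, 4}; color b → {3, 6, 7}; color c → {5}. Each edge has distinct colors on its endpoints.

3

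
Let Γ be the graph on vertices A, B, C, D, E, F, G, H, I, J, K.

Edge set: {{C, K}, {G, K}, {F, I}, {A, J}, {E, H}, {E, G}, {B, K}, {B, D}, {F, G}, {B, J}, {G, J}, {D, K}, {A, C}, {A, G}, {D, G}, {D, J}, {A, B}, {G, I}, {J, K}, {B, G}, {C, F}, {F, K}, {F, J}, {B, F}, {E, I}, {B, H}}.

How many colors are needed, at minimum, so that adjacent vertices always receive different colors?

B, D, G, J, K are mutually adjacent (a clique of size 5), so at least 5 colors are needed.
5 colors suffice: A=4, B=2, C=1, D=4, E=2, F=4, G=1, H=1, I=3, J=3, K=5. Every edge joins two different colors.

5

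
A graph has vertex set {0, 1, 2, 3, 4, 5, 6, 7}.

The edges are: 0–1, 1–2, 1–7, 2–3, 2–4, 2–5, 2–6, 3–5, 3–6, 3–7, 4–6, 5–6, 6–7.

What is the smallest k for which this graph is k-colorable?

4

2, 3, 5, 6 are pairwise adjacent (a clique of size 4), so at least 4 colors are needed.
4 colors suffice: color red → {0, 2, 7}; color blue → {1, 6}; color green → {3, 4}; color yellow → {5}. No two adjacent vertices share a color.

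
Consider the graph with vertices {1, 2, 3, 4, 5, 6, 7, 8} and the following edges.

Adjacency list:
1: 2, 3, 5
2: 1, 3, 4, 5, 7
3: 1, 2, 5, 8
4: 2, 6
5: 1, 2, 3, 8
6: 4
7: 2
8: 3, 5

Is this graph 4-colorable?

The chromatic number is 4. 1, 2, 3, 5 are pairwise adjacent (a clique of size 4), so at least 4 colors are needed.
One proper 4-coloring: 1=yellow, 2=red, 3=blue, 4=blue, 5=green, 6=red, 7=blue, 8=red.
That is already a proper 4-coloring.

Yes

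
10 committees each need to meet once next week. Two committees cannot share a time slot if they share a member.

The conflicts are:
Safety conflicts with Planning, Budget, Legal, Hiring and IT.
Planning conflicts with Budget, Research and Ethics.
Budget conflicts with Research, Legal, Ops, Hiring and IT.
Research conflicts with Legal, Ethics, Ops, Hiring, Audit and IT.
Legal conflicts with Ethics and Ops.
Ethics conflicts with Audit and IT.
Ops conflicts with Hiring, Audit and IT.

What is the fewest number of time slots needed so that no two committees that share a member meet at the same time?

4

Budget, Research, Ops, Hiring pairwise conflict, so at least 4 time slots are needed.
4 time slots suffice: time slot 1 → {Safety, Research}; time slot 2 → {Budget, Ethics}; time slot 3 → {Planning, Ops}; time slot 4 → {Legal, Hiring, Audit, IT}. Each listed conflict is separated.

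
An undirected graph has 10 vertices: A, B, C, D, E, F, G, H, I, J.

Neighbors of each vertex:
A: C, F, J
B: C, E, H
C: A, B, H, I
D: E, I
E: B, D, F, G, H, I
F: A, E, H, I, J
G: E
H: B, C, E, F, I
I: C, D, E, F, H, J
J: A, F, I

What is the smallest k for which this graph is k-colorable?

E, F, H, I are mutually adjacent (a clique of size 4), so at least 4 colors are needed.
4 colors suffice: color 1 → {A, B, G, I}; color 2 → {C, E, J}; color 3 → {D, F}; color 4 → {H}. Each edge has distinct colors on its endpoints.

4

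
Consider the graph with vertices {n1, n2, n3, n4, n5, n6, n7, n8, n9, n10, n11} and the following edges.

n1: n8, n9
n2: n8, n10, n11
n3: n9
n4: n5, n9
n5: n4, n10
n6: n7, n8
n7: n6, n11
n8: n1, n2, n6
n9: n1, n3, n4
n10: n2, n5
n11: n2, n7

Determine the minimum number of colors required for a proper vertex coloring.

3

The cycle n7-n11-n2-n8-n6-n7 has odd length 5, so it cannot be 2-colored; at least 3 colors are needed.
3 colors suffice: color 1 → {n2, n5, n7, n9}; color 2 → {n3, n4, n8, n10, n11}; color 3 → {n1, n6}. Every edge joins two different colors.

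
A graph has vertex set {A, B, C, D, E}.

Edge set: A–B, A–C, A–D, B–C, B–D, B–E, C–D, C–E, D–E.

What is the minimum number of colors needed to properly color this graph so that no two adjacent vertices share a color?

4

A, B, C, D are mutually adjacent (a clique of size 4), so at least 4 colors are needed.
A valid assignment using 4 colors: A=4, B=2, C=3, D=1, E=4. No two adjacent vertices share a color.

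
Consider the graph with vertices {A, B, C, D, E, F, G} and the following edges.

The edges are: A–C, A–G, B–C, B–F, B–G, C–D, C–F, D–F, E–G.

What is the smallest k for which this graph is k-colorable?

3

B, C, F are pairwise adjacent, so at least 3 colors are needed.
3 colors suffice: color 1 → {C, G}; color 2 → {A, B, D, E}; color 3 → {F}. No two adjacent vertices share a color.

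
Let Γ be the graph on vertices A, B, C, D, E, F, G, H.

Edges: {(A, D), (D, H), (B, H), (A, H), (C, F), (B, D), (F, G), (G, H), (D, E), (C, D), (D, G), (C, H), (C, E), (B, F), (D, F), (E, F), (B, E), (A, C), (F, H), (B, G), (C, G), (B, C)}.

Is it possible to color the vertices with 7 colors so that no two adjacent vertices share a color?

Yes

The chromatic number is 6. B, C, D, F, G, H are mutually adjacent (a clique of size 6), so at least 6 colors are needed.
6 colors suffice: color 1 → {C}; color 2 → {D}; color 3 → {A, B}; color 4 → {F}; color 5 → {E, H}; color 6 → {G}.
Since 7 ≥ 6, a proper 7-coloring certainly exists.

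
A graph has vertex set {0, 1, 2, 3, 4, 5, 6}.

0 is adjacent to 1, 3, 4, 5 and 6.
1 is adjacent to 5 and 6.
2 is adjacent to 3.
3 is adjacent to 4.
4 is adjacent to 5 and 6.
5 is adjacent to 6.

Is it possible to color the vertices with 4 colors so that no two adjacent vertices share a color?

Yes

The chromatic number is 4. 0, 4, 5, 6 are pairwise adjacent (a clique of size 4), so at least 4 colors are needed.
4 colors suffice: 0=a, 1=b, 2=a, 3=c, 4=b, 5=c, 6=d.
That is already a proper 4-coloring.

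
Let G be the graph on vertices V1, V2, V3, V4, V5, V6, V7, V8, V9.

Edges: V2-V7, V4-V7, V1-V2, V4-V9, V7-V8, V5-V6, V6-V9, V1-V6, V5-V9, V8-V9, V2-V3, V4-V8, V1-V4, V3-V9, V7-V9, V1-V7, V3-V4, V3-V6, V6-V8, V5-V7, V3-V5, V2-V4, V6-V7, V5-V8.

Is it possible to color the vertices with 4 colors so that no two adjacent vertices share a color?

No

V5, V6, V7, V8, V9 are mutually adjacent (a clique of size 5), so at least 5 colors are needed.
So 4 colors are not enough.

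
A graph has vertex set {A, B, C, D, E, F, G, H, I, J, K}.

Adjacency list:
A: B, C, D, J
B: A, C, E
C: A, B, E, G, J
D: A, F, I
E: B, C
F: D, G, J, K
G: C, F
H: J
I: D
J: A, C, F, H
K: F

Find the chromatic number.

B, C, E are mutually adjacent, so at least 3 colors are needed.
One proper 3-coloring: A=3, B=2, C=1, D=2, E=3, F=1, G=2, H=1, I=1, J=2, K=2. No two adjacent vertices share a color.

3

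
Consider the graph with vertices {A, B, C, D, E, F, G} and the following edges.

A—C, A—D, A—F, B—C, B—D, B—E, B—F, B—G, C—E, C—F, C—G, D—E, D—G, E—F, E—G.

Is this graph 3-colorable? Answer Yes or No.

B, C, E, F form a clique, so at least 4 colors are needed.
So 3 colors are not enough.

No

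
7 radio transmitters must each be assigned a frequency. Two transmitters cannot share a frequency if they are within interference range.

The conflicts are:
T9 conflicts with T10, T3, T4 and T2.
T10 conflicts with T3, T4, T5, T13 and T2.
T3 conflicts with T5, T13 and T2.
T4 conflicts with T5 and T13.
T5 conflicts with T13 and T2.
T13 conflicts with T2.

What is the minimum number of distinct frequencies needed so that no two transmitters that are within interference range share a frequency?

5

T10, T3, T5, T13, T2 all conflict with each other, so at least 5 frequencies are needed.
5 frequencies suffice: frequency 1 → {T10}; frequency 2 → {T3, T4}; frequency 3 → {T9, T5}; frequency 4 → {T2}; frequency 5 → {T13}. Every pair that conflicts lands in different frequencies.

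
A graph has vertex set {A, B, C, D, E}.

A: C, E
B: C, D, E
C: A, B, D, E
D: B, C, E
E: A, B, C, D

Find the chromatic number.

4

B, C, D, E are pairwise adjacent (a clique of size 4), so at least 4 colors are needed.
One proper 4-coloring: A=3, B=3, C=2, D=4, E=1. No two adjacent vertices share a color.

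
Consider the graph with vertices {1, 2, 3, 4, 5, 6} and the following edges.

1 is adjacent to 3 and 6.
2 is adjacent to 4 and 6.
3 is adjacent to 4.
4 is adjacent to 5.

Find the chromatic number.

3

The cycle 3-4-2-6-1-3 has odd length 5, so it cannot be 2-colored; at least 3 colors are needed.
3 colors suffice: color a → {1, 4}; color b → {2, 3, 5}; color c → {6}. Each edge has distinct colors on its endpoints.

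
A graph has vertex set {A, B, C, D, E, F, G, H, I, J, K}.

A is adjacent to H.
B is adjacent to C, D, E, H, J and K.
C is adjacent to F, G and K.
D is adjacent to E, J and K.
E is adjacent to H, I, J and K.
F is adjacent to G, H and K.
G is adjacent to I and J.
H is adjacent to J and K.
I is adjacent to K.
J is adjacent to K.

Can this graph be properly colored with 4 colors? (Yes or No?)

No

B, D, E, J, K are mutually adjacent (a clique of size 5), so at least 5 colors are needed.
So 4 colors are not enough.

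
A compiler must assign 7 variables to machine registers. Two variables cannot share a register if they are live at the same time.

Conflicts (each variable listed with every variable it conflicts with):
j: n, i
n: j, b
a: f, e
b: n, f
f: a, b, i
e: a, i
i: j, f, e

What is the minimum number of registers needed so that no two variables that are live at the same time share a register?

3

The cycle f-b-n-j-i-f has odd length 5, so it cannot be 2-colored; at least 3 registers are needed.
Using 3 registers: j=3, n=1, a=2, b=2, f=1, e=1, i=2. Every pair that conflicts lands in different registers.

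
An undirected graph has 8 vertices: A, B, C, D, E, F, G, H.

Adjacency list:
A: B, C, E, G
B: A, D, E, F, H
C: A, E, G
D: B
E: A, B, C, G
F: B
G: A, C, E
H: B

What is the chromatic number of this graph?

A, C, E, G form a clique, so at least 4 colors are needed.
4 colors suffice: A=blue, B=red, C=yellow, D=blue, E=green, F=blue, G=red, H=blue. No two adjacent vertices share a color.

4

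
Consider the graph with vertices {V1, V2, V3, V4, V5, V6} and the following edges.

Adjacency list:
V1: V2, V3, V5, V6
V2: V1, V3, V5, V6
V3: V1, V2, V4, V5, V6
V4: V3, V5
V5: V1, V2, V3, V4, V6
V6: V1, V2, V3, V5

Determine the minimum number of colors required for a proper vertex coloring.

5

V1, V2, V3, V5, V6 form a clique, so at least 5 colors are needed.
A valid assignment using 5 colors: V1=3, V2=5, V3=2, V4=3, V5=1, V6=4. Each edge has distinct colors on its endpoints.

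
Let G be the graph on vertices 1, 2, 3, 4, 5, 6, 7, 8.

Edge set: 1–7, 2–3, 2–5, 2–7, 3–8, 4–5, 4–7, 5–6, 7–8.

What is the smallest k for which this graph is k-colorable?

7 and 8 are adjacent, so at least 2 colors are needed.
2 colors suffice: color red → {3, 5, 7}; color blue → {1, 2, 4, 6, 8}. No two adjacent vertices share a color.

2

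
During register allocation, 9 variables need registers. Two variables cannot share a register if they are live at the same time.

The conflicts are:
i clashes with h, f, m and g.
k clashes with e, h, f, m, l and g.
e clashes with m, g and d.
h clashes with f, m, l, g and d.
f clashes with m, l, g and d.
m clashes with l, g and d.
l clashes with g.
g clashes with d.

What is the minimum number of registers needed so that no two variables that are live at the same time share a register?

k, h, f, m, l, g all conflict with each other, so at least 6 registers are needed.
6 registers suffice: register 1 → {m}; register 2 → {g}; register 3 → {e, f}; register 4 → {h}; register 5 → {i, k, d}; register 6 → {l}. Each listed conflict is separated.

6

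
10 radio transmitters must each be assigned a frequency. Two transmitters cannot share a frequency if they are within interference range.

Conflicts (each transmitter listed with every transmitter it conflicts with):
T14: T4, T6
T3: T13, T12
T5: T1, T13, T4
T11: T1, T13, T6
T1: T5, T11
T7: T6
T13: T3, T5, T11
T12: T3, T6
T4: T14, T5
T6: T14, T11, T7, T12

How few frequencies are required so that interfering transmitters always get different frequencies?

3

The cycle T12-T6-T11-T13-T3-T12 has odd length 5, so it cannot be 2-colored; at least 3 frequencies are needed.
A valid assignment using 3 frequencies: T14=2, T3=1, T5=1, T11=2, T1=3, T7=2, T13=3, T12=2, T4=3, T6=1. Every pair that conflicts lands in different frequencies.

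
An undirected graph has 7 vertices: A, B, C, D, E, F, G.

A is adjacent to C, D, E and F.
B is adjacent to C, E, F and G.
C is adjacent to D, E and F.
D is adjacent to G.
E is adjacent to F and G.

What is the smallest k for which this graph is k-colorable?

B, C, E, F form a clique, so at least 4 colors are needed.
One proper 4-coloring: A=green, B=green, C=red, D=blue, E=blue, F=yellow, G=red. Every edge joins two different colors.

4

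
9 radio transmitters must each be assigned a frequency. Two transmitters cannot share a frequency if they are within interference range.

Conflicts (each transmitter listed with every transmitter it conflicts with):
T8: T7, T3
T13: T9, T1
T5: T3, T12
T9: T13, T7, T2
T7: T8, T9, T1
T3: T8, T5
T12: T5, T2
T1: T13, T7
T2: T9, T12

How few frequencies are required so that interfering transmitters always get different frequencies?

3

The cycle T12-T2-T9-T7-T8-T3-T5-T12 has odd length 7, so it cannot be 2-colored; at least 3 frequencies are needed.
Using 3 frequencies: T8=2, T13=1, T5=2, T9=2, T7=1, T3=1, T12=1, T1=2, T2=3. Every pair that conflicts lands in different frequencies.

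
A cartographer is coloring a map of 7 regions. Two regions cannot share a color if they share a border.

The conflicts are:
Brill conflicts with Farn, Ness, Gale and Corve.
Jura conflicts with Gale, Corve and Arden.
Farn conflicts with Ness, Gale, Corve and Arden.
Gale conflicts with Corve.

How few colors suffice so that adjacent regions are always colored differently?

Brill, Farn, Gale, Corve pairwise conflict, so at least 4 colors are needed.
4 colors suffice: Brill=2, Jura=1, Farn=1, Ness=3, Gale=3, Corve=4, Arden=2. Every pair that conflicts lands in different colors.

4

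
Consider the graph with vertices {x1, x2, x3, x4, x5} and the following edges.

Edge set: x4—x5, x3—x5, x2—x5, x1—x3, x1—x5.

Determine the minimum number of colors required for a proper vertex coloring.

3

x1, x3, x5 form a triangle, so at least 3 colors are needed.
A valid assignment using 3 colors: x1=blue, x2=blue, x3=green, x4=blue, x5=red. Every edge joins two different colors.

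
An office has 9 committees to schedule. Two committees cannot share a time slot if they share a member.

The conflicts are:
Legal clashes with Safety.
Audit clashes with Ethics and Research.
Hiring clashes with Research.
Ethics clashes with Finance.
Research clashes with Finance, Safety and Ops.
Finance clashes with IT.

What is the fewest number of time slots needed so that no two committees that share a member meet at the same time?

2

Research and Ops conflict, so at least 2 time slots are needed.
2 time slots suffice: Legal=1, Audit=2, Hiring=2, Ethics=1, Research=1, Finance=2, Safety=2, IT=1, Ops=2. Every pair that conflicts lands in different time slots.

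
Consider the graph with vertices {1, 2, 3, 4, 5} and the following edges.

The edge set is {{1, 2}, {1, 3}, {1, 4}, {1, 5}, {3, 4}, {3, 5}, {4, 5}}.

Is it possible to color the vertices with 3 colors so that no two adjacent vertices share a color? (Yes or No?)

No

1, 3, 4, 5 are mutually adjacent (a clique of size 4), so at least 4 colors are needed.
So 3 colors are not enough.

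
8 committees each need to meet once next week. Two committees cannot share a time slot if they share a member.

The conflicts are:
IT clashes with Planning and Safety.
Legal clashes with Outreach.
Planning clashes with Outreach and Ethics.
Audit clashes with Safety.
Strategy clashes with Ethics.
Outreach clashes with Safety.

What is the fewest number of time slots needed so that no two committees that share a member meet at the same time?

2

Outreach and Safety conflict, so at least 2 time slots are needed.
Using 2 time slots: IT=2, Legal=1, Planning=1, Audit=2, Strategy=1, Outreach=2, Safety=1, Ethics=2. Each listed conflict is separated.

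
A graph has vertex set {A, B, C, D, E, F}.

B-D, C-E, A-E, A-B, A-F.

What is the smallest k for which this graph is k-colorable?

A and F are adjacent, so at least 2 colors are needed.
A valid assignment using 2 colors: A=1, B=2, C=1, D=1, E=2, F=2. No two adjacent vertices share a color.

2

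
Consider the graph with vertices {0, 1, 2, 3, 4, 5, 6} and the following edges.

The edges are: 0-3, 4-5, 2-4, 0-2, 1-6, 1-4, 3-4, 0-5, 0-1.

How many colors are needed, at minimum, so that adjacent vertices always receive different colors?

2

0 and 5 are adjacent, so at least 2 colors are needed.
2 colors suffice: color a → {0, 4, 6}; color b → {1, 2, 3, 5}. Each edge has distinct colors on its endpoints.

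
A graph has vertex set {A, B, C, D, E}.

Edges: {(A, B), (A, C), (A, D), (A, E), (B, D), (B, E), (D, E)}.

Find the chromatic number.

4

A, B, D, E are mutually adjacent (a clique of size 4), so at least 4 colors are needed.
4 colors suffice: color red → {A}; color blue → {C, E}; color green → {D}; color yellow → {B}. No two adjacent vertices share a color.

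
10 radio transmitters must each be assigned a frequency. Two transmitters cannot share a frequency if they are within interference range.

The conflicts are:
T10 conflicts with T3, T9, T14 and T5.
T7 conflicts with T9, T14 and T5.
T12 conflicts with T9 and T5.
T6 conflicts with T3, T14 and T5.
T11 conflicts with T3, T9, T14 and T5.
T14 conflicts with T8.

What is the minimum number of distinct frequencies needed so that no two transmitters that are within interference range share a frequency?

T6 and T5 conflict, so at least 2 frequencies are needed.
2 frequencies suffice: frequency 1 → {T3, T9, T14, T5}; frequency 2 → {T10, T7, T12, T6, T11, T8}. Each listed conflict is separated.

2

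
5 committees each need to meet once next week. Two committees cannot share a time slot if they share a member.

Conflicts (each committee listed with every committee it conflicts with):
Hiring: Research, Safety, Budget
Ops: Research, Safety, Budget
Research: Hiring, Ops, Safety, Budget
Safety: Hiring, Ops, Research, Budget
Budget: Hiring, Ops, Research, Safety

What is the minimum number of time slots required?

4

Ops, Research, Safety, Budget all conflict with each other, so at least 4 time slots are needed.
Using 4 time slots: Hiring=4, Ops=4, Research=2, Safety=3, Budget=1. No two conflicting committees share a time slot.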